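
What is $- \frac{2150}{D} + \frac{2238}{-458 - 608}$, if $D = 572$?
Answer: $- \frac{68693}{11726} \approx -5.8582$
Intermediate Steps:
$- \frac{2150}{D} + \frac{2238}{-458 - 608} = - \frac{2150}{572} + \frac{2238}{-458 - 608} = \left(-2150\right) \frac{1}{572} + \frac{2238}{-1066} = - \frac{1075}{286} + 2238 \left(- \frac{1}{1066}\right) = - \frac{1075}{286} - \frac{1119}{533} = - \frac{68693}{11726}$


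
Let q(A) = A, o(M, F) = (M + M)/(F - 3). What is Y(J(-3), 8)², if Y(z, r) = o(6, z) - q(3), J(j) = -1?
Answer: 36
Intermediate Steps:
o(M, F) = 2*M/(-3 + F) (o(M, F) = (2*M)/(-3 + F) = 2*M/(-3 + F))
Y(z, r) = -3 + 12/(-3 + z) (Y(z, r) = 2*6/(-3 + z) - 1*3 = 12/(-3 + z) - 3 = -3 + 12/(-3 + z))
Y(J(-3), 8)² = (3*(7 - 1*(-1))/(-3 - 1))² = (3*(7 + 1)/(-4))² = (3*(-¼)*8)² = (-6)² = 36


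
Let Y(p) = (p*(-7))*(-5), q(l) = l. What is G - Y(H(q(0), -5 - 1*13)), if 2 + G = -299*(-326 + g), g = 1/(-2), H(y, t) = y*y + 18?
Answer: 193983/2 ≈ 96992.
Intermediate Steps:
H(y, t) = 18 + y² (H(y, t) = y² + 18 = 18 + y²)
g = -½ ≈ -0.50000
Y(p) = 35*p (Y(p) = -7*p*(-5) = 35*p)
G = 195243/2 (G = -2 - 299*(-326 - ½) = -2 - 299*(-653/2) = -2 + 195247/2 = 195243/2 ≈ 97622.)
G - Y(H(q(0), -5 - 1*13)) = 195243/2 - 35*(18 + 0²) = 195243/2 - 35*(18 + 0) = 195243/2 - 35*18 = 195243/2 - 1*630 = 195243/2 - 630 = 193983/2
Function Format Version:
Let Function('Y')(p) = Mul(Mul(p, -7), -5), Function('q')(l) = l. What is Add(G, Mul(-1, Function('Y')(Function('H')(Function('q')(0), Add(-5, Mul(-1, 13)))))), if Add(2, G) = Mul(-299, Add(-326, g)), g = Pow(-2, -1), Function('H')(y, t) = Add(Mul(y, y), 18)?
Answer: Rational(193983, 2) ≈ 96992.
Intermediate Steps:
Function('H')(y, t) = Add(18, Pow(y, 2)) (Function('H')(y, t) = Add(Pow(y, 2), 18) = Add(18, Pow(y, 2)))
g = Rational(-1, 2) ≈ -0.50000
Function('Y')(p) = Mul(35, p) (Function('Y')(p) = Mul(Mul(-7, p), -5) = Mul(35, p))
G = Rational(195243, 2) (G = Add(-2, Mul(-299, Add(-326, Rational(-1, 2)))) = Add(-2, Mul(-299, Rational(-653, 2))) = Add(-2, Rational(195247, 2)) = Rational(195243, 2) ≈ 97622.)
Add(G, Mul(-1, Function('Y')(Function('H')(Function('q')(0), Add(-5, Mul(-1, 13)))))) = Add(Rational(195243, 2), Mul(-1, Mul(35, Add(18, Pow(0, 2))))) = Add(Rational(195243, 2), Mul(-1, Mul(35, Add(18, 0)))) = Add(Rational(195243, 2), Mul(-1, Mul(35, 18))) = Add(Rational(195243, 2), Mul(-1, 630)) = Add(Rational(195243, 2), -630) = Rational(193983, 2)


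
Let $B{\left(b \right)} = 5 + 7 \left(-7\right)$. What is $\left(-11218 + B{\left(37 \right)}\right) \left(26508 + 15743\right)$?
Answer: $-475830762$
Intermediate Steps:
$B{\left(b \right)} = -44$ ($B{\left(b \right)} = 5 - 49 = -44$)
$\left(-11218 + B{\left(37 \right)}\right) \left(26508 + 15743\right) = \left(-11218 - 44\right) \left(26508 + 15743\right) = \left(-11262\right) 42251 = -475830762$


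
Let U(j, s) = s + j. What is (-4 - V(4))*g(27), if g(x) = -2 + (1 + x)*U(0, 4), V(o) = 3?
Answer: -770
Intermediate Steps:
U(j, s) = j + s
g(x) = 2 + 4*x (g(x) = -2 + (1 + x)*(0 + 4) = -2 + (1 + x)*4 = -2 + (4 + 4*x) = 2 + 4*x)
(-4 - V(4))*g(27) = (-4 - 1*3)*(2 + 4*27) = (-4 - 3)*(2 + 108) = -7*110 = -770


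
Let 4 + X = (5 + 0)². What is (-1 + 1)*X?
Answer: 0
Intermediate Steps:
X = 21 (X = -4 + (5 + 0)² = -4 + 5² = -4 + 25 = 21)
(-1 + 1)*X = (-1 + 1)*21 = 0*21 = 0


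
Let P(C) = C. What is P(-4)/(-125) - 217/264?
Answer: -26069/33000 ≈ -0.78997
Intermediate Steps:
P(-4)/(-125) - 217/264 = -4/(-125) - 217/264 = -4*(-1/125) - 217*1/264 = 4/125 - 217/264 = -26069/33000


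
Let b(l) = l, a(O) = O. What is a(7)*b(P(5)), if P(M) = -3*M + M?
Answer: -70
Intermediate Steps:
P(M) = -2*M
a(7)*b(P(5)) = 7*(-2*5) = 7*(-10) = -70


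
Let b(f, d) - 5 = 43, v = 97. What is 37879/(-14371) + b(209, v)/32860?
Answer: -311003533/118057765 ≈ -2.6343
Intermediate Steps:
b(f, d) = 48 (b(f, d) = 5 + 43 = 48)
37879/(-14371) + b(209, v)/32860 = 37879/(-14371) + 48/32860 = 37879*(-1/14371) + 48*(1/32860) = -37879/14371 + 12/8215 = -311003533/118057765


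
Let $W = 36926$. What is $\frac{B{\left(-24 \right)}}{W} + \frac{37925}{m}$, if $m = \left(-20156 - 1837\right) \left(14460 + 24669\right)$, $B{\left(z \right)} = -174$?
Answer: $- \frac{75569285714}{15888594922911} \approx -0.0047562$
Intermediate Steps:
$m = -860564097$ ($m = \left(-21993\right) 39129 = -860564097$)
$\frac{B{\left(-24 \right)}}{W} + \frac{37925}{m} = - \frac{174}{36926} + \frac{37925}{-860564097} = \left(-174\right) \frac{1}{36926} + 37925 \left(- \frac{1}{860564097}\right) = - \frac{87}{18463} - \frac{37925}{860564097} = - \frac{75569285714}{15888594922911}$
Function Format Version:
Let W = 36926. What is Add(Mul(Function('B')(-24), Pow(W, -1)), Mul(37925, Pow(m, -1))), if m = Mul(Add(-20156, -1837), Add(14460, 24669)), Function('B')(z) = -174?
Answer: Rational(-75569285714, 15888594922911) ≈ -0.0047562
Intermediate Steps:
m = -860564097 (m = Mul(-21993, 39129) = -860564097)
Add(Mul(Function('B')(-24), Pow(W, -1)), Mul(37925, Pow(m, -1))) = Add(Mul(-174, Pow(36926, -1)), Mul(37925, Pow(-860564097, -1))) = Add(Mul(-174, Rational(1, 36926)), Mul(37925, Rational(-1, 860564097))) = Add(Rational(-87, 18463), Rational(-37925, 860564097)) = Rational(-75569285714, 15888594922911)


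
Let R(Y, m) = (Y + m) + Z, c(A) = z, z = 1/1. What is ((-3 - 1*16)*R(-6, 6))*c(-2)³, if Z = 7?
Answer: -133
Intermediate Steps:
z = 1
c(A) = 1
R(Y, m) = 7 + Y + m (R(Y, m) = (Y + m) + 7 = 7 + Y + m)
((-3 - 1*16)*R(-6, 6))*c(-2)³ = ((-3 - 1*16)*(7 - 6 + 6))*1³ = ((-3 - 16)*7)*1 = -19*7*1 = -133*1 = -133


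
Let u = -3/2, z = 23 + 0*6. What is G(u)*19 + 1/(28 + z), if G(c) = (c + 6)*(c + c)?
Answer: -26161/102 ≈ -256.48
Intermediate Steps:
z = 23 (z = 23 + 0 = 23)
u = -3/2 (u = -3*½ = -3/2 ≈ -1.5000)
G(c) = 2*c*(6 + c) (G(c) = (6 + c)*(2*c) = 2*c*(6 + c))
G(u)*19 + 1/(28 + z) = (2*(-3/2)*(6 - 3/2))*19 + 1/(28 + 23) = (2*(-3/2)*(9/2))*19 + 1/51 = -27/2*19 + 1/51 = -513/2 + 1/51 = -26161/102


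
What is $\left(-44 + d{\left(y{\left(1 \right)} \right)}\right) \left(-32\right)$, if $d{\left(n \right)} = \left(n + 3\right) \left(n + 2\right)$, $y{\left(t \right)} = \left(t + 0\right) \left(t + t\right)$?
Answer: $768$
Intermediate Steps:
$y{\left(t \right)} = 2 t^{2}$ ($y{\left(t \right)} = t 2 t = 2 t^{2}$)
$d{\left(n \right)} = \left(2 + n\right) \left(3 + n\right)$ ($d{\left(n \right)} = \left(3 + n\right) \left(2 + n\right) = \left(2 + n\right) \left(3 + n\right)$)
$\left(-44 + d{\left(y{\left(1 \right)} \right)}\right) \left(-32\right) = \left(-44 + \left(6 + \left(2 \cdot 1^{2}\right)^{2} + 5 \cdot 2 \cdot 1^{2}\right)\right) \left(-32\right) = \left(-44 + \left(6 + \left(2 \cdot 1\right)^{2} + 5 \cdot 2 \cdot 1\right)\right) \left(-32\right) = \left(-44 + \left(6 + 2^{2} + 5 \cdot 2\right)\right) \left(-32\right) = \left(-44 + \left(6 + 4 + 10\right)\right) \left(-32\right) = \left(-44 + 20\right) \left(-32\right) = \left(-24\right) \left(-32\right) = 768$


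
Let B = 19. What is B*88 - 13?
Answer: 1659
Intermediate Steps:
B*88 - 13 = 19*88 - 13 = 1672 - 13 = 1659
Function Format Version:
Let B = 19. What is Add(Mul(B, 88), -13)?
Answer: 1659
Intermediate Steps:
Add(Mul(B, 88), -13) = Add(Mul(19, 88), -13) = Add(1672, -13) = 1659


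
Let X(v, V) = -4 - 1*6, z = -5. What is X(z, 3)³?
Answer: -1000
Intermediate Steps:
X(v, V) = -10 (X(v, V) = -4 - 6 = -10)
X(z, 3)³ = (-10)³ = -1000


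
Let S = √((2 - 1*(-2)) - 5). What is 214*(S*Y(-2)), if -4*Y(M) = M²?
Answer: -214*I ≈ -214.0*I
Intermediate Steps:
Y(M) = -M²/4
S = I (S = √((2 + 2) - 5) = √(4 - 5) = √(-1) = I ≈ 1.0*I)
214*(S*Y(-2)) = 214*(I*(-¼*(-2)²)) = 214*(I*(-¼*4)) = 214*(I*(-1)) = 214*(-I) = -214*I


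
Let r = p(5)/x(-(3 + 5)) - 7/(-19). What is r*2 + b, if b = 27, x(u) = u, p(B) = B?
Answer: 2013/76 ≈ 26.487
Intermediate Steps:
r = -39/152 (r = 5/((-(3 + 5))) - 7/(-19) = 5/((-1*8)) - 7*(-1/19) = 5/(-8) + 7/19 = 5*(-⅛) + 7/19 = -5/8 + 7/19 = -39/152 ≈ -0.25658)
r*2 + b = -39/152*2 + 27 = -39/76 + 27 = 2013/76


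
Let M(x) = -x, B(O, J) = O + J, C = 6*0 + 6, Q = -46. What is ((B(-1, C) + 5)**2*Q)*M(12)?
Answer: 55200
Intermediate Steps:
C = 6 (C = 0 + 6 = 6)
B(O, J) = J + O
((B(-1, C) + 5)**2*Q)*M(12) = (((6 - 1) + 5)**2*(-46))*(-1*12) = ((5 + 5)**2*(-46))*(-12) = (10**2*(-46))*(-12) = (100*(-46))*(-12) = -4600*(-12) = 55200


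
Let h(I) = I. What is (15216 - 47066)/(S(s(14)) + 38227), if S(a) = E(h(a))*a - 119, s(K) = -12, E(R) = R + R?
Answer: -15925/19198 ≈ -0.82951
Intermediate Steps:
E(R) = 2*R
S(a) = -119 + 2*a**2 (S(a) = (2*a)*a - 119 = 2*a**2 - 119 = -119 + 2*a**2)
(15216 - 47066)/(S(s(14)) + 38227) = (15216 - 47066)/((-119 + 2*(-12)**2) + 38227) = -31850/((-119 + 2*144) + 38227) = -31850/((-119 + 288) + 38227) = -31850/(169 + 38227) = -31850/38396 = -31850*1/38396 = -15925/19198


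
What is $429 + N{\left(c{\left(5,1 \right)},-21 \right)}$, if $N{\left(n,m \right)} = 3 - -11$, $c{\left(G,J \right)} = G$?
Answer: $443$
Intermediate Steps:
$N{\left(n,m \right)} = 14$ ($N{\left(n,m \right)} = 3 + 11 = 14$)
$429 + N{\left(c{\left(5,1 \right)},-21 \right)} = 429 + 14 = 443$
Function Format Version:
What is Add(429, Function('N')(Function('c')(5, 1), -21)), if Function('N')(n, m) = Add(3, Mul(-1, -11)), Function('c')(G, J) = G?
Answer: 443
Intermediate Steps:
Function('N')(n, m) = 14 (Function('N')(n, m) = Add(3, 11) = 14)
Add(429, Function('N')(Function('c')(5, 1), -21)) = Add(429, 14) = 443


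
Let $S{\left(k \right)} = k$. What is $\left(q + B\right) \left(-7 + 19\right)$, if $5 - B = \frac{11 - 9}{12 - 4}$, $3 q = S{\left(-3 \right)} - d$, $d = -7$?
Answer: $73$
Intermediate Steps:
$q = \frac{4}{3}$ ($q = \frac{-3 - -7}{3} = \frac{-3 + 7}{3} = \frac{1}{3} \cdot 4 = \frac{4}{3} \approx 1.3333$)
$B = \frac{19}{4}$ ($B = 5 - \frac{11 - 9}{12 - 4} = 5 - \frac{2}{8} = 5 - 2 \cdot \frac{1}{8} = 5 - \frac{1}{4} = \frac{19}{4} \approx 4.75$)
$\left(q + B\right) \left(-7 + 19\right) = \left(\frac{4}{3} + \frac{19}{4}\right) \left(-7 + 19\right) = \frac{73}{12} \cdot 12 = 73$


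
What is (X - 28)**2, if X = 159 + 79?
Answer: 44100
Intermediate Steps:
X = 238
(X - 28)**2 = (238 - 28)**2 = 210**2 = 44100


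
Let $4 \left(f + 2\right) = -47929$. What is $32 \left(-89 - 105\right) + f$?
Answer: $- \frac{72769}{4} \approx -18192.0$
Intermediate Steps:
$f = - \frac{47937}{4}$ ($f = -2 + \frac{1}{4} \left(-47929\right) = -2 - \frac{47929}{4} = - \frac{47937}{4} \approx -11984.0$)
$32 \left(-89 - 105\right) + f = 32 \left(-89 - 105\right) - \frac{47937}{4} = 32 \left(-194\right) - \frac{47937}{4} = -6208 - \frac{47937}{4} = - \frac{72769}{4}$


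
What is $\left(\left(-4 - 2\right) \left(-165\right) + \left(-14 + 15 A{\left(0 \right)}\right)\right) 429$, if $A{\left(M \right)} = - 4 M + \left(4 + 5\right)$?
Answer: $476619$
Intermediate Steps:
$A{\left(M \right)} = 9 - 4 M$ ($A{\left(M \right)} = - 4 M + 9 = 9 - 4 M$)
$\left(\left(-4 - 2\right) \left(-165\right) + \left(-14 + 15 A{\left(0 \right)}\right)\right) 429 = \left(\left(-4 - 2\right) \left(-165\right) - \left(14 - 15 \left(9 - 0\right)\right)\right) 429 = \left(\left(-4 - 2\right) \left(-165\right) - \left(14 - 15 \left(9 + 0\right)\right)\right) 429 = \left(\left(-6\right) \left(-165\right) + \left(-14 + 15 \cdot 9\right)\right) 429 = \left(990 + \left(-14 + 135\right)\right) 429 = \left(990 + 121\right) 429 = 1111 \cdot 429 = 476619$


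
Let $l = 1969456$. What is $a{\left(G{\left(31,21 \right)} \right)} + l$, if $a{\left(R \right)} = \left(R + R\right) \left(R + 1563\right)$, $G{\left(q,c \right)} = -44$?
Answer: $1835784$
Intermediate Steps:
$a{\left(R \right)} = 2 R \left(1563 + R\right)$
$a{\left(G{\left(31,21 \right)} \right)} + l = 2 \left(-44\right) \left(1563 - 44\right) + 1969456 = 2 \left(-44\right) 1519 + 1969456 = -133672 + 1969456 = 1835784$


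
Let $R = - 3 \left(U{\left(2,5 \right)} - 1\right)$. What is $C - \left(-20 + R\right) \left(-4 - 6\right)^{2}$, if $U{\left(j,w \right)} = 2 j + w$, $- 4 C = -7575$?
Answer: $\frac{25175}{4} \approx 6293.8$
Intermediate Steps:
$C = \frac{7575}{4}$ ($C = \left(- \frac{1}{4}\right) \left(-7575\right) = \frac{7575}{4} \approx 1893.8$)
$U{\left(j,w \right)} = w + 2 j$
$R = -24$ ($R = - 3 \left(\left(5 + 2 \cdot 2\right) - 1\right) = - 3 \left(\left(5 + 4\right) - 1\right) = - 3 \left(9 - 1\right) = \left(-3\right) 8 = -24$)
$C - \left(-20 + R\right) \left(-4 - 6\right)^{2} = \frac{7575}{4} - \left(-20 - 24\right) \left(-4 - 6\right)^{2} = \frac{7575}{4} - - 44 \left(-4 - 6\right)^{2} = \frac{7575}{4} - - 44 \left(-10\right)^{2} = \frac{7575}{4} - \left(-44\right) 100 = \frac{7575}{4} - -4400 = \frac{7575}{4} + 4400 = \frac{25175}{4}$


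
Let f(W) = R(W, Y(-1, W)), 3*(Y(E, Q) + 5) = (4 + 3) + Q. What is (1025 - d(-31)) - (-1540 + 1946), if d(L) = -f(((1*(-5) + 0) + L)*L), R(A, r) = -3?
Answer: 616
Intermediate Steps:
Y(E, Q) = -8/3 + Q/3 (Y(E, Q) = -5 + ((4 + 3) + Q)/3 = -5 + (7 + Q)/3 = -5 + (7/3 + Q/3) = -8/3 + Q/3)
f(W) = -3
d(L) = 3 (d(L) = -1*(-3) = 3)
(1025 - d(-31)) - (-1540 + 1946) = (1025 - 1*3) - (-1540 + 1946) = (1025 - 3) - 1*406 = 1022 - 406 = 616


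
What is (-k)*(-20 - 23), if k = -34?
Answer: -1462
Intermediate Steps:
(-k)*(-20 - 23) = (-1*(-34))*(-20 - 23) = 34*(-43) = -1462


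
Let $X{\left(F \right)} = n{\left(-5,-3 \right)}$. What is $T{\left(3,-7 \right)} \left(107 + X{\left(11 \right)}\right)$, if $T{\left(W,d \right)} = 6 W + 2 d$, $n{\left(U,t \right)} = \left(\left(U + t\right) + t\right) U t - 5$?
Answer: $-252$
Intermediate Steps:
$n{\left(U,t \right)} = -5 + U t \left(U + 2 t\right)$ ($n{\left(U,t \right)} = \left(U + 2 t\right) U t - 5 = U \left(U + 2 t\right) t - 5 = U t \left(U + 2 t\right) - 5 = -5 + U t \left(U + 2 t\right)$)
$T{\left(W,d \right)} = 2 d + 6 W$
$X{\left(F \right)} = -170$ ($X{\left(F \right)} = -5 - 3 \left(-5\right)^{2} + 2 \left(-5\right) \left(-3\right)^{2} = -5 - 75 + 2 \left(-5\right) 9 = -5 - 75 - 90 = -170$)
$T{\left(3,-7 \right)} \left(107 + X{\left(11 \right)}\right) = \left(2 \left(-7\right) + 6 \cdot 3\right) \left(107 - 170\right) = \left(-14 + 18\right) \left(-63\right) = 4 \left(-63\right) = -252$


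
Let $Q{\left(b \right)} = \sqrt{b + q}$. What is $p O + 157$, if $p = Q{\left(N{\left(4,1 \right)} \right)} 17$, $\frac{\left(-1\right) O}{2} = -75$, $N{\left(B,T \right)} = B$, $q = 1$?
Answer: $157 + 2550 \sqrt{5} \approx 5859.0$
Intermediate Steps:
$Q{\left(b \right)} = \sqrt{1 + b}$ ($Q{\left(b \right)} = \sqrt{b + 1} = \sqrt{1 + b}$)
$O = 150$ ($O = \left(-2\right) \left(-75\right) = 150$)
$p = 17 \sqrt{5}$ ($p = \sqrt{1 + 4} \cdot 17 = \sqrt{5} \cdot 17 = 17 \sqrt{5} \approx 38.013$)
$p O + 157 = 17 \sqrt{5} \cdot 150 + 157 = 2550 \sqrt{5} + 157 = 157 + 2550 \sqrt{5}$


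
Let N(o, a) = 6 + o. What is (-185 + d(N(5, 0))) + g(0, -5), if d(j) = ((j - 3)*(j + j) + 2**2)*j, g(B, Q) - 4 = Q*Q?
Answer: 1824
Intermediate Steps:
g(B, Q) = 4 + Q**2 (g(B, Q) = 4 + Q*Q = 4 + Q**2)
d(j) = j*(4 + 2*j*(-3 + j)) (d(j) = ((-3 + j)*(2*j) + 4)*j = (2*j*(-3 + j) + 4)*j = (4 + 2*j*(-3 + j))*j = j*(4 + 2*j*(-3 + j)))
(-185 + d(N(5, 0))) + g(0, -5) = (-185 + 2*(6 + 5)*(2 + (6 + 5)**2 - 3*(6 + 5))) + (4 + (-5)**2) = (-185 + 2*11*(2 + 11**2 - 3*11)) + (4 + 25) = (-185 + 2*11*(2 + 121 - 33)) + 29 = (-185 + 2*11*90) + 29 = (-185 + 1980) + 29 = 1795 + 29 = 1824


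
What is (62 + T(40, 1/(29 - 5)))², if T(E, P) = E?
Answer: 10404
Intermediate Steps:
(62 + T(40, 1/(29 - 5)))² = (62 + 40)² = 102² = 10404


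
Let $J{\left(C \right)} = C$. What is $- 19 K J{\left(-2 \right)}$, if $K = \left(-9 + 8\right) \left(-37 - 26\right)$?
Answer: $2394$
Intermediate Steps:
$K = 63$ ($K = \left(-1\right) \left(-63\right) = 63$)
$- 19 K J{\left(-2 \right)} = \left(-19\right) 63 \left(-2\right) = \left(-1197\right) \left(-2\right) = 2394$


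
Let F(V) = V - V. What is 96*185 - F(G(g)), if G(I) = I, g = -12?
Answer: 17760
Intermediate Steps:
F(V) = 0
96*185 - F(G(g)) = 96*185 - 1*0 = 17760 + 0 = 17760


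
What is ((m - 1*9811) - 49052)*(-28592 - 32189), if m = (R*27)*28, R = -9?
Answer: 3991305927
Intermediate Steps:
m = -6804 (m = -9*27*28 = -243*28 = -6804)
((m - 1*9811) - 49052)*(-28592 - 32189) = ((-6804 - 1*9811) - 49052)*(-28592 - 32189) = ((-6804 - 9811) - 49052)*(-60781) = (-16615 - 49052)*(-60781) = -65667*(-60781) = 3991305927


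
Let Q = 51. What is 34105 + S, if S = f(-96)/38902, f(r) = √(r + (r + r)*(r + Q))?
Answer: 34105 + 2*√534/19451 ≈ 34105.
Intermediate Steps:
f(r) = √(r + 2*r*(51 + r)) (f(r) = √(r + (r + r)*(r + 51)) = √(r + (2*r)*(51 + r)) = √(r + 2*r*(51 + r)))
S = 2*√534/19451 (S = √(-96*(103 + 2*(-96)))/38902 = √(-96*(103 - 192))*(1/38902) = √(-96*(-89))*(1/38902) = √8544*(1/38902) = (4*√534)*(1/38902) = 2*√534/19451 ≈ 0.0023761)
34105 + S = 34105 + 2*√534/19451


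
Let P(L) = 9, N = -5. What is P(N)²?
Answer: 81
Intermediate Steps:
P(N)² = 9² = 81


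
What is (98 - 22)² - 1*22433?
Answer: -16657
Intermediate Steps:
(98 - 22)² - 1*22433 = 76² - 22433 = 5776 - 22433 = -16657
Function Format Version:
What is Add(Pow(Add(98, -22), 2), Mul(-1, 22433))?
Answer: -16657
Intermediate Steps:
Add(Pow(Add(98, -22), 2), Mul(-1, 22433)) = Add(Pow(76, 2), -22433) = Add(5776, -22433) = -16657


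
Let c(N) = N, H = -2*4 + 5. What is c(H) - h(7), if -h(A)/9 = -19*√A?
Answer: -3 - 171*√7 ≈ -455.42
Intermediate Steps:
H = -3 (H = -8 + 5 = -3)
h(A) = 171*√A (h(A) = -(-171)*√A = 171*√A)
c(H) - h(7) = -3 - 171*√7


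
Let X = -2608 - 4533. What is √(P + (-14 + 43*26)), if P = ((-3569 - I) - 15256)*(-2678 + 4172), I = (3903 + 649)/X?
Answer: I*√1434075094920918/7141 ≈ 5303.1*I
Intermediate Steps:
X = -7141
I = -4552/7141 (I = (3903 + 649)/(-7141) = 4552*(-1/7141) = -4552/7141 ≈ -0.63745)
P = -200830610862/7141 (P = ((-3569 - 1*(-4552/7141)) - 15256)*(-2678 + 4172) = ((-3569 + 4552/7141) - 15256)*1494 = (-25481677/7141 - 15256)*1494 = -134424773/7141*1494 = -200830610862/7141 ≈ -2.8124e+7)
√(P + (-14 + 43*26)) = √(-200830610862/7141 + (-14 + 43*26)) = √(-200830610862/7141 + (-14 + 1118)) = √(-200830610862/7141 + 1104) = √(-200822727198/7141) = I*√1434075094920918/7141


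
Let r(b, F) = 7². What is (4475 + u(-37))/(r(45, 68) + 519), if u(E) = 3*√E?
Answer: 4475/568 + 3*I*√37/568 ≈ 7.8785 + 0.032127*I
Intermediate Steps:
r(b, F) = 49
(4475 + u(-37))/(r(45, 68) + 519) = (4475 + 3*√(-37))/(49 + 519) = (4475 + 3*(I*√37))/568 = (4475 + 3*I*√37)*(1/568) = 4475/568 + 3*I*√37/568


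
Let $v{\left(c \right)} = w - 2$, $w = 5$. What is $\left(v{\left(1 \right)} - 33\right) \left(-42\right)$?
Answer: $1260$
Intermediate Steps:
$v{\left(c \right)} = 3$ ($v{\left(c \right)} = 5 - 2 = 3$)
$\left(v{\left(1 \right)} - 33\right) \left(-42\right) = \left(3 - 33\right) \left(-42\right) = \left(-30\right) \left(-42\right) = 1260$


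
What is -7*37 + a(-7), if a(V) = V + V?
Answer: -273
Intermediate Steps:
a(V) = 2*V
-7*37 + a(-7) = -7*37 + 2*(-7) = -259 - 14 = -273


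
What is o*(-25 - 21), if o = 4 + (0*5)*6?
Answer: -184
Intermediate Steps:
o = 4 (o = 4 + 0*6 = 4 + 0 = 4)
o*(-25 - 21) = 4*(-25 - 21) = 4*(-46) = -184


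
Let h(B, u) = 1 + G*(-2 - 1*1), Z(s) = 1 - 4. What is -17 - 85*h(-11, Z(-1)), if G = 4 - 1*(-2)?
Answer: 1428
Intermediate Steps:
Z(s) = -3
G = 6 (G = 4 + 2 = 6)
h(B, u) = -17 (h(B, u) = 1 + 6*(-2 - 1*1) = 1 + 6*(-2 - 1) = 1 + 6*(-3) = 1 - 18 = -17)
-17 - 85*h(-11, Z(-1)) = -17 - 85*(-17) = -17 + 1445 = 1428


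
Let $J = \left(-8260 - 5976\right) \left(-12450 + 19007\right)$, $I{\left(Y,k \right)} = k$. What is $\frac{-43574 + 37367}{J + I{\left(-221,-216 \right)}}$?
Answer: $\frac{6207}{93345668} \approx 6.6495 \cdot 10^{-5}$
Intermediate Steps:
$J = -93345452$ ($J = \left(-14236\right) 6557 = -93345452$)
$\frac{-43574 + 37367}{J + I{\left(-221,-216 \right)}} = \frac{-43574 + 37367}{-93345452 - 216} = - \frac{6207}{-93345668} = \left(-6207\right) \left(- \frac{1}{93345668}\right) = \frac{6207}{93345668}$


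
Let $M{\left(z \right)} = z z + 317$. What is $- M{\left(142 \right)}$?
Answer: $-20481$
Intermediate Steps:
$M{\left(z \right)} = 317 + z^{2}$ ($M{\left(z \right)} = z^{2} + 317 = 317 + z^{2}$)
$- M{\left(142 \right)} = - (317 + 142^{2}) = - (317 + 20164) = \left(-1\right) 20481 = -20481$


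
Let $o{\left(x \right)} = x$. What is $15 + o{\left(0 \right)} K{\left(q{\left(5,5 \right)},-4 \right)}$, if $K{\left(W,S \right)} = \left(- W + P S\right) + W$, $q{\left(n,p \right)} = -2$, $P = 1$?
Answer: $15$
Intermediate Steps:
$K{\left(W,S \right)} = S$ ($K{\left(W,S \right)} = \left(- W + 1 S\right) + W = \left(- W + S\right) + W = \left(S - W\right) + W = S$)
$15 + o{\left(0 \right)} K{\left(q{\left(5,5 \right)},-4 \right)} = 15 + 0 \left(-4\right) = 15 + 0 = 15$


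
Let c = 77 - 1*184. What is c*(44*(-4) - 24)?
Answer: 21400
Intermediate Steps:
c = -107 (c = 77 - 184 = -107)
c*(44*(-4) - 24) = -107*(44*(-4) - 24) = -107*(-176 - 24) = -107*(-200) = 21400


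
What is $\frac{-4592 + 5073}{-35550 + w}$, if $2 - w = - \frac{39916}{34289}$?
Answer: $- \frac{970177}{71697968} \approx -0.013531$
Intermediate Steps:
$w = \frac{6382}{2017}$ ($w = 2 - - \frac{39916}{34289} = 2 - \left(-39916\right) \frac{1}{34289} = 2 - - \frac{2348}{2017} = 2 + \frac{2348}{2017} = \frac{6382}{2017} \approx 3.1641$)
$\frac{-4592 + 5073}{-35550 + w} = \frac{-4592 + 5073}{-35550 + \frac{6382}{2017}} = \frac{481}{- \frac{71697968}{2017}} = 481 \left(- \frac{2017}{71697968}\right) = - \frac{970177}{71697968}$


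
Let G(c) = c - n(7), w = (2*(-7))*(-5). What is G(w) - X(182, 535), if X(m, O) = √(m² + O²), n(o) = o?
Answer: 63 - √319349 ≈ -502.11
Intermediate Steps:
w = 70 (w = -14*(-5) = 70)
G(c) = -7 + c (G(c) = c - 1*7 = c - 7 = -7 + c)
X(m, O) = √(O² + m²)
G(w) - X(182, 535) = (-7 + 70) - √(535² + 182²) = 63 - √(286225 + 33124) = 63 - √319349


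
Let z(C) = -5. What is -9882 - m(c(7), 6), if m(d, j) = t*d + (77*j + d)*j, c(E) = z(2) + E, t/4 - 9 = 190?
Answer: -14258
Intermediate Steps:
t = 796 (t = 36 + 4*190 = 36 + 760 = 796)
c(E) = -5 + E
m(d, j) = 796*d + j*(d + 77*j) (m(d, j) = 796*d + (77*j + d)*j = 796*d + (d + 77*j)*j = 796*d + j*(d + 77*j))
-9882 - m(c(7), 6) = -9882 - (77*6**2 + 796*(-5 + 7) + (-5 + 7)*6) = -9882 - (77*36 + 796*2 + 2*6) = -9882 - (2772 + 1592 + 12) = -9882 - 1*4376 = -9882 - 4376 = -14258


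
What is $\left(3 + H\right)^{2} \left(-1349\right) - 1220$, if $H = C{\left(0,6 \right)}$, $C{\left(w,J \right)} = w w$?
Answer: $-13361$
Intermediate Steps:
$C{\left(w,J \right)} = w^{2}$
$H = 0$ ($H = 0^{2} = 0$)
$\left(3 + H\right)^{2} \left(-1349\right) - 1220 = \left(3 + 0\right)^{2} \left(-1349\right) - 1220 = 3^{2} \left(-1349\right) - 1220 = 9 \left(-1349\right) - 1220 = -12141 - 1220 = -13361$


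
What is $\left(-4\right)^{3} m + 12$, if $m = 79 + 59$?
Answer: $-8820$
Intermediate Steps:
$m = 138$
$\left(-4\right)^{3} m + 12 = \left(-4\right)^{3} \cdot 138 + 12 = \left(-64\right) 138 + 12 = -8832 + 12 = -8820$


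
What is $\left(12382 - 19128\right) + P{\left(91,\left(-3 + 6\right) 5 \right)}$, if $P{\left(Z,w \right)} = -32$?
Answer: $-6778$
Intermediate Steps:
$\left(12382 - 19128\right) + P{\left(91,\left(-3 + 6\right) 5 \right)} = \left(12382 - 19128\right) - 32 = -6746 - 32 = -6778$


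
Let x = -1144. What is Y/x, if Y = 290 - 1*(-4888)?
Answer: -2589/572 ≈ -4.5262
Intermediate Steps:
Y = 5178 (Y = 290 + 4888 = 5178)
Y/x = 5178/(-1144) = 5178*(-1/1144) = -2589/572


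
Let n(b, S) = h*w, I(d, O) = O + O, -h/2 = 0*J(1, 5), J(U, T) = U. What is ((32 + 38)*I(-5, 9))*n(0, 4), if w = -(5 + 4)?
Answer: 0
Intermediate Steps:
w = -9 (w = -1*9 = -9)
h = 0 (h = -0 = -2*0 = 0)
I(d, O) = 2*O
n(b, S) = 0 (n(b, S) = 0*(-9) = 0)
((32 + 38)*I(-5, 9))*n(0, 4) = ((32 + 38)*(2*9))*0 = (70*18)*0 = 1260*0 = 0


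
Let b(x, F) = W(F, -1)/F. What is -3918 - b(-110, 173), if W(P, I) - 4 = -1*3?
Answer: -677815/173 ≈ -3918.0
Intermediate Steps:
W(P, I) = 1 (W(P, I) = 4 - 1*3 = 4 - 3 = 1)
b(x, F) = 1/F
-3918 - b(-110, 173) = -3918 - 1/173 = -677815/173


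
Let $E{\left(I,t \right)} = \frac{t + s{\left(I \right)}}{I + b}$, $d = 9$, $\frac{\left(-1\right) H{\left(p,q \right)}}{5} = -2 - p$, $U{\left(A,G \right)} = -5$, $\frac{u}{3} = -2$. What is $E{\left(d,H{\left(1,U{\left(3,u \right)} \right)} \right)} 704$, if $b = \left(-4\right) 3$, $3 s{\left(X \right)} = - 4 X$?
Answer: $-704$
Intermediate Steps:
$u = -6$ ($u = 3 \left(-2\right) = -6$)
$H{\left(p,q \right)} = 10 + 5 p$ ($H{\left(p,q \right)} = - 5 \left(-2 - p\right) = 10 + 5 p$)
$s{\left(X \right)} = - \frac{4 X}{3}$ ($s{\left(X \right)} = \frac{\left(-4\right) X}{3} = - \frac{4 X}{3}$)
$b = -12$
$E{\left(I,t \right)} = \frac{t - \frac{4 I}{3}}{-12 + I}$ ($E{\left(I,t \right)} = \frac{t - \frac{4 I}{3}}{I - 12} = \frac{t - \frac{4 I}{3}}{-12 + I}$)
$E{\left(d,H{\left(1,U{\left(3,u \right)} \right)} \right)} 704 = \frac{\left(10 + 5 \cdot 1\right) - 12}{-12 + 9} \cdot 704 = \frac{\left(10 + 5\right) - 12}{-3} \cdot 704 = - \frac{15 - 12}{3} \cdot 704 = \left(- \frac{1}{3}\right) 3 \cdot 704 = \left(-1\right) 704 = -704$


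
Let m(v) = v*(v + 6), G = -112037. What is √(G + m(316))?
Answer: 11*I*√85 ≈ 101.42*I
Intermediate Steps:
m(v) = v*(6 + v)
√(G + m(316)) = √(-112037 + 316*(6 + 316)) = √(-112037 + 316*322) = √(-112037 + 101752) = √(-10285) = 11*I*√85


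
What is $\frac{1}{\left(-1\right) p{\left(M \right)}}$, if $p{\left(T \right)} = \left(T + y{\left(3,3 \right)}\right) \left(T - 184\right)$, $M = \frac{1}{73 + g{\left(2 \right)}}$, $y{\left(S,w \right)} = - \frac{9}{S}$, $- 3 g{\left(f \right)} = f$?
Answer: $- \frac{47089}{25871400} \approx -0.0018201$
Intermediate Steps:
$g{\left(f \right)} = - \frac{f}{3}$
$M = \frac{3}{217}$ ($M = \frac{1}{73 - \frac{2}{3}} = \frac{1}{\frac{217}{3}} = \frac{3}{217} \approx 0.013825$)
$p{\left(T \right)} = \left(-184 + T\right) \left(-3 + T\right)$ ($p{\left(T \right)} = \left(T - \frac{9}{3}\right) \left(T - 184\right) = \left(T - 3\right) \left(T - 184\right) = \left(-3 + T\right) \left(-184 + T\right) = \left(-184 + T\right) \left(-3 + T\right)$)
$\frac{1}{\left(-1\right) p{\left(M \right)}} = \frac{1}{\left(-1\right) \left(552 + \left(\frac{3}{217}\right)^{2} - \frac{561}{217}\right)} = \frac{1}{\left(-1\right) \left(552 + \frac{9}{47089} - \frac{561}{217}\right)} = \frac{1}{\left(-1\right) \frac{25871400}{47089}} = \frac{1}{- \frac{25871400}{47089}} = - \frac{47089}{25871400}$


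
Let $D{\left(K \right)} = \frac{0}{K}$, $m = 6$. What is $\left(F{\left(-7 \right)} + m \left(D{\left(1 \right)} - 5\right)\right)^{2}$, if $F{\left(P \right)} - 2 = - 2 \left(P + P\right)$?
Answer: $0$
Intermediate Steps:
$F{\left(P \right)} = 2 - 4 P$ ($F{\left(P \right)} = 2 - 2 \left(P + P\right) = 2 - 2 \cdot 2 P = 2 - 4 P$)
$D{\left(K \right)} = 0$
$\left(F{\left(-7 \right)} + m \left(D{\left(1 \right)} - 5\right)\right)^{2} = \left(\left(2 - -28\right) + 6 \left(0 - 5\right)\right)^{2} = \left(\left(2 + 28\right) + 6 \left(-5\right)\right)^{2} = \left(30 - 30\right)^{2} = 0^{2} = 0$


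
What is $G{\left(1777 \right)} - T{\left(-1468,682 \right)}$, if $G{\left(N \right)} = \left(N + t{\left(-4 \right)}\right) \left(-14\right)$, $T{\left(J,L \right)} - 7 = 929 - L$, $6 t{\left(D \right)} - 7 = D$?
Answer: $-25139$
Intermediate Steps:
$t{\left(D \right)} = \frac{7}{6} + \frac{D}{6}$
$T{\left(J,L \right)} = 936 - L$ ($T{\left(J,L \right)} = 7 - \left(-929 + L\right) = 936 - L$)
$G{\left(N \right)} = -7 - 14 N$ ($G{\left(N \right)} = \left(N + \left(\frac{7}{6} + \frac{1}{6} \left(-4\right)\right)\right) \left(-14\right) = \left(N + \left(\frac{7}{6} - \frac{2}{3}\right)\right) \left(-14\right) = \left(N + \frac{1}{2}\right) \left(-14\right) = \left(\frac{1}{2} + N\right) \left(-14\right) = -7 - 14 N$)
$G{\left(1777 \right)} - T{\left(-1468,682 \right)} = \left(-7 - 24878\right) - \left(936 - 682\right) = -24885 - 254 = -25139$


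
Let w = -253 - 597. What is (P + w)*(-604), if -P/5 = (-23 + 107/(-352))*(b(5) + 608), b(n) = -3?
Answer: -336522375/8 ≈ -4.2065e+7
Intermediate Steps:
P = 2255825/32 (P = -5*(-23 + 107/(-352))*(-3 + 608) = -5*(-23 + 107*(-1/352))*605 = -5*(-23 - 107/352)*605 = -(-41015)*605/352 = -5*(-451165/32) = 2255825/32 ≈ 70495.)
w = -850
(P + w)*(-604) = (2255825/32 - 850)*(-604) = (2228625/32)*(-604) = -336522375/8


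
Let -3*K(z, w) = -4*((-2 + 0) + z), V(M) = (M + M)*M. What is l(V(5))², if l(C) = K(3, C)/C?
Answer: 4/5625 ≈ 0.00071111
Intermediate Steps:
V(M) = 2*M² (V(M) = (2*M)*M = 2*M²)
K(z, w) = -8/3 + 4*z/3 (K(z, w) = -(-4)*((-2 + 0) + z)/3 = -(-4)*(-2 + z)/3 = -(8 - 4*z)/3 = -8/3 + 4*z/3)
l(C) = 4/(3*C) (l(C) = (-8/3 + (4/3)*3)/C = (-8/3 + 4)/C = 4/(3*C))
l(V(5))² = (4/(3*((2*5²))))² = (4/(3*((2*25))))² = ((4/3)/50)² = ((4/3)*(1/50))² = (2/75)² = 4/5625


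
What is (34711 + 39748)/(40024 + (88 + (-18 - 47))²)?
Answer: 74459/40553 ≈ 1.8361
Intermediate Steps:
(34711 + 39748)/(40024 + (88 + (-18 - 47))²) = 74459/(40024 + (88 - 65)²) = 74459/(40024 + 23²) = 74459/(40024 + 529) = 74459/40553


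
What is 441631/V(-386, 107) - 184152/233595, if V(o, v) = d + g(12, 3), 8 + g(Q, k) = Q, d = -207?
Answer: -1186208923/545055 ≈ -2176.3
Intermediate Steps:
g(Q, k) = -8 + Q
V(o, v) = -203 (V(o, v) = -207 + (-8 + 12) = -207 + 4 = -203)
441631/V(-386, 107) - 184152/233595 = 441631/(-203) - 184152/233595 = 441631*(-1/203) - 184152*1/233595 = -441631/203 - 61384/77865 = -1186208923/545055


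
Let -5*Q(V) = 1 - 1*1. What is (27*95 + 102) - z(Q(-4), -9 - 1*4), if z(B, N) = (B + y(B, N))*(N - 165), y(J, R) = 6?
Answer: 3735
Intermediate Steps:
Q(V) = 0 (Q(V) = -(1 - 1*1)/5 = -(1 - 1)/5 = -⅕*0 = 0)
z(B, N) = (-165 + N)*(6 + B) (z(B, N) = (B + 6)*(N - 165) = (6 + B)*(-165 + N) = (-165 + N)*(6 + B))
(27*95 + 102) - z(Q(-4), -9 - 1*4) = (27*95 + 102) - (-990 - 165*0 + 6*(-9 - 1*4) + 0*(-9 - 1*4)) = (2565 + 102) - (-990 + 0 + 6*(-9 - 4) + 0*(-9 - 4)) = 2667 - (-990 + 0 + 6*(-13) + 0*(-13)) = 2667 - (-990 + 0 - 78 + 0) = 2667 - 1*(-1068) = 2667 + 1068 = 3735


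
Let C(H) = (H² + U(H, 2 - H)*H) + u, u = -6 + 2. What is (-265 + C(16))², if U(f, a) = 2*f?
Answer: 249001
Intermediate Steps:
u = -4
C(H) = -4 + 3*H² (C(H) = (H² + (2*H)*H) - 4 = (H² + 2*H²) - 4 = 3*H² - 4 = -4 + 3*H²)
(-265 + C(16))² = (-265 + (-4 + 3*16²))² = (-265 + (-4 + 3*256))² = (-265 + (-4 + 768))² = (-265 + 764)² = 499² = 249001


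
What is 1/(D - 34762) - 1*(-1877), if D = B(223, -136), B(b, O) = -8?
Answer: 65263289/34770 ≈ 1877.0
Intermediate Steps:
D = -8
1/(D - 34762) - 1*(-1877) = 1/(-8 - 34762) - 1*(-1877) = 1/(-34770) + 1877 = -1/34770 + 1877 = 65263289/34770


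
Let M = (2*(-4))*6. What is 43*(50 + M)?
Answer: 86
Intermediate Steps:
M = -48 (M = -8*6 = -48)
43*(50 + M) = 43*(50 - 48) = 43*2 = 86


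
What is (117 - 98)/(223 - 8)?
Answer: 19/215 ≈ 0.088372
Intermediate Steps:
(117 - 98)/(223 - 8) = 19/215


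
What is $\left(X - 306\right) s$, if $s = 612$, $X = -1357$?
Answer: $-1017756$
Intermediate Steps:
$\left(X - 306\right) s = \left(-1357 - 306\right) 612 = \left(-1663\right) 612 = -1017756$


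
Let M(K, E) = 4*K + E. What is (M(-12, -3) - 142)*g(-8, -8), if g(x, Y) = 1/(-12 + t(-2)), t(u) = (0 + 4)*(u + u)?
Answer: 193/28 ≈ 6.8929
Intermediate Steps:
t(u) = 8*u (t(u) = 4*(2*u) = 8*u)
M(K, E) = E + 4*K
g(x, Y) = -1/28 (g(x, Y) = 1/(-12 + 8*(-2)) = 1/(-12 - 16) = 1/(-28) = -1/28)
(M(-12, -3) - 142)*g(-8, -8) = ((-3 + 4*(-12)) - 142)*(-1/28) = ((-3 - 48) - 142)*(-1/28) = (-51 - 142)*(-1/28) = -193*(-1/28) = 193/28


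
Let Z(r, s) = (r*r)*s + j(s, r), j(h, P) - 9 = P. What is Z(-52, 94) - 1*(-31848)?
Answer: 285981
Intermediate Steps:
j(h, P) = 9 + P
Z(r, s) = 9 + r + s*r² (Z(r, s) = (r*r)*s + (9 + r) = r²*s + (9 + r) = s*r² + (9 + r) = 9 + r + s*r²)
Z(-52, 94) - 1*(-31848) = (9 - 52 + 94*(-52)²) - 1*(-31848) = (9 - 52 + 94*2704) + 31848 = (9 - 52 + 254176) + 31848 = 254133 + 31848 = 285981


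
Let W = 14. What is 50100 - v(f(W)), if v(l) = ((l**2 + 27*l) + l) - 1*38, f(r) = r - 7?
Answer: 49893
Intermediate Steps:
f(r) = -7 + r
v(l) = -38 + l**2 + 28*l (v(l) = (l**2 + 28*l) - 38 = -38 + l**2 + 28*l)
50100 - v(f(W)) = 50100 - (-38 + (-7 + 14)**2 + 28*(-7 + 14)) = 50100 - (-38 + 7**2 + 28*7) = 50100 - (-38 + 49 + 196) = 50100 - 1*207 = 50100 - 207 = 49893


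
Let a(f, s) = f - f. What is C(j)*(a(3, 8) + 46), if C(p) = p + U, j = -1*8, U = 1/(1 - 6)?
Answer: -1886/5 ≈ -377.20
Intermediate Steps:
a(f, s) = 0
U = -⅕ (U = 1/(-5) = -⅕ ≈ -0.20000)
j = -8
C(p) = -⅕ + p (C(p) = p - ⅕ = -⅕ + p)
C(j)*(a(3, 8) + 46) = (-⅕ - 8)*(0 + 46) = -41/5*46 = -1886/5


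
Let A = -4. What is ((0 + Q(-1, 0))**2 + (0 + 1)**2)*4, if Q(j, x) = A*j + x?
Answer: 68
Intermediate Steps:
Q(j, x) = x - 4*j (Q(j, x) = -4*j + x = x - 4*j)
((0 + Q(-1, 0))**2 + (0 + 1)**2)*4 = ((0 + (0 - 4*(-1)))**2 + (0 + 1)**2)*4 = ((0 + (0 + 4))**2 + 1**2)*4 = ((0 + 4)**2 + 1)*4 = (4**2 + 1)*4 = (16 + 1)*4 = 17*4 = 68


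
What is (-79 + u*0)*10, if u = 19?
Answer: -790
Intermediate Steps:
(-79 + u*0)*10 = (-79 + 19*0)*10 = (-79 + 0)*10 = -79*10 = -790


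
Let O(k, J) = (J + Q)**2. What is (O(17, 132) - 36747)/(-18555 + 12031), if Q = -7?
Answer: 10561/3262 ≈ 3.2376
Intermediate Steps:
O(k, J) = (-7 + J)**2 (O(k, J) = (J - 7)**2 = (-7 + J)**2)
(O(17, 132) - 36747)/(-18555 + 12031) = ((-7 + 132)**2 - 36747)/(-18555 + 12031) = (125**2 - 36747)/(-6524) = (15625 - 36747)*(-1/6524) = -21122*(-1/6524) = 10561/3262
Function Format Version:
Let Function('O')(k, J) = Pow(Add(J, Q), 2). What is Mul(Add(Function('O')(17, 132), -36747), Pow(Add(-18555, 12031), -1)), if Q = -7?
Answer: Rational(10561, 3262) ≈ 3.2376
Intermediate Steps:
Function('O')(k, J) = Pow(Add(-7, J), 2) (Function('O')(k, J) = Pow(Add(J, -7), 2) = Pow(Add(-7, J), 2))
Mul(Add(Function('O')(17, 132), -36747), Pow(Add(-18555, 12031), -1)) = Mul(Add(Pow(Add(-7, 132), 2), -36747), Pow(Add(-18555, 12031), -1)) = Mul(Add(Pow(125, 2), -36747), Pow(-6524, -1)) = Mul(Add(15625, -36747), Rational(-1, 6524)) = Mul(-21122, Rational(-1, 6524)) = Rational(10561, 3262)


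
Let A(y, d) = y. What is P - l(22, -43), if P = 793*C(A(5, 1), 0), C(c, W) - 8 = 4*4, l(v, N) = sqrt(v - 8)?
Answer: 19032 - sqrt(14) ≈ 19028.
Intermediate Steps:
l(v, N) = sqrt(-8 + v)
C(c, W) = 24 (C(c, W) = 8 + 4*4 = 8 + 16 = 24)
P = 19032 (P = 793*24 = 19032)
P - l(22, -43) = 19032 - sqrt(-8 + 22) = 19032 - sqrt(14)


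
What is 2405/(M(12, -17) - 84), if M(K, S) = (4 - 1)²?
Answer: -481/15 ≈ -32.067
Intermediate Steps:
M(K, S) = 9 (M(K, S) = 3² = 9)
2405/(M(12, -17) - 84) = 2405/(9 - 84) = 2405/(-75) = 2405*(-1/75) = -481/15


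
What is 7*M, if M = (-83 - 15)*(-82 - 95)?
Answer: 121422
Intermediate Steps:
M = 17346 (M = -98*(-177) = 17346)
7*M = 7*17346 = 121422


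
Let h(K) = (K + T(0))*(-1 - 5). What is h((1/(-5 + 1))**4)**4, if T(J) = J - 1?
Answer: 342488300625/268435456 ≈ 1275.9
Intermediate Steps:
T(J) = -1 + J
h(K) = 6 - 6*K (h(K) = (K + (-1 + 0))*(-1 - 5) = (K - 1)*(-6) = (-1 + K)*(-6) = 6 - 6*K)
h((1/(-5 + 1))**4)**4 = (6 - 6/(-5 + 1)**4)**4 = (6 - 6*(1/(-4))**4)**4 = (6 - 6*(-1/4)**4)**4 = (6 - 6*1/256)**4 = (6 - 3/128)**4 = (765/128)**4 = 342488300625/268435456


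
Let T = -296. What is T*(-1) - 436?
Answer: -140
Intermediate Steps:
T*(-1) - 436 = -296*(-1) - 436 = 296 - 436 = -140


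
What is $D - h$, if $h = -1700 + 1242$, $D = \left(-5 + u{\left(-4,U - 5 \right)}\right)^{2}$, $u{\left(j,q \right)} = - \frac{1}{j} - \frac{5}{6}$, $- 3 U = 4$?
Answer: $\frac{70441}{144} \approx 489.17$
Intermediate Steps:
$U = - \frac{4}{3}$ ($U = \left(- \frac{1}{3}\right) 4 = - \frac{4}{3} \approx -1.3333$)
$u{\left(j,q \right)} = - \frac{5}{6} - \frac{1}{j}$ ($u{\left(j,q \right)} = - \frac{1}{j} - \frac{5}{6} = - \frac{5}{6} - \frac{1}{j}$)
$D = \frac{4489}{144}$ ($D = \left(-5 - \frac{7}{12}\right)^{2} = \left(- \frac{67}{12}\right)^{2} = \frac{4489}{144} \approx 31.174$)
$h = -458$
$D - h = \frac{4489}{144} - -458 = \frac{4489}{144} + 458 = \frac{70441}{144}$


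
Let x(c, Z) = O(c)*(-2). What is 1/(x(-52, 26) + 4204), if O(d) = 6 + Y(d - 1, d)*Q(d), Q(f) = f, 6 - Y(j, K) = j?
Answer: 1/10328 ≈ 9.6824e-5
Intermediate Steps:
Y(j, K) = 6 - j
O(d) = 6 + d*(7 - d) (O(d) = 6 + (6 - (d - 1))*d = 6 + (6 - (-1 + d))*d = 6 + (6 + (1 - d))*d = 6 + (7 - d)*d = 6 + d*(7 - d))
x(c, Z) = -12 + 2*c*(-7 + c) (x(c, Z) = (6 - c*(-7 + c))*(-2) = -12 + 2*c*(-7 + c))
1/(x(-52, 26) + 4204) = 1/((-12 + 2*(-52)*(-7 - 52)) + 4204) = 1/((-12 + 2*(-52)*(-59)) + 4204) = 1/((-12 + 6136) + 4204) = 1/(6124 + 4204) = 1/10328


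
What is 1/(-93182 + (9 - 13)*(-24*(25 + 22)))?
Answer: -1/88670 ≈ -1.1278e-5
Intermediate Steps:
1/(-93182 + (9 - 13)*(-24*(25 + 22))) = 1/(-93182 - (-96)*47) = 1/(-93182 - 4*(-1128)) = 1/(-93182 + 4512) = 1/(-88670) = -1/88670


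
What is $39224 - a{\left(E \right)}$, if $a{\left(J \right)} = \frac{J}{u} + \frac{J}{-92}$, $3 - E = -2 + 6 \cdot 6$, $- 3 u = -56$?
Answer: $\frac{50522217}{1288} \approx 39225.0$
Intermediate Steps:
$u = \frac{56}{3}$ ($u = \left(- \frac{1}{3}\right) \left(-56\right) = \frac{56}{3} \approx 18.667$)
$E = -31$ ($E = 3 - \left(-2 + 6 \cdot 6\right) = 3 - \left(-2 + 36\right) = 3 - 34 = -31$)
$a{\left(J \right)} = \frac{55 J}{1288}$ ($a{\left(J \right)} = \frac{J}{\frac{56}{3}} + \frac{J}{-92} = J \frac{3}{56} + J \left(- \frac{1}{92}\right) = \frac{3 J}{56} - \frac{J}{92} = \frac{55 J}{1288}$)
$39224 - a{\left(E \right)} = 39224 - \frac{55}{1288} \left(-31\right) = 39224 - - \frac{1705}{1288} = 39224 + \frac{1705}{1288} = \frac{50522217}{1288}$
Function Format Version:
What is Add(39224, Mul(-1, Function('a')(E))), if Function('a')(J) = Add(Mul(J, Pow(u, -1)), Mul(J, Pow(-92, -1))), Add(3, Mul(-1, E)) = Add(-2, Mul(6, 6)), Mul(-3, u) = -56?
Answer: Rational(50522217, 1288) ≈ 39225.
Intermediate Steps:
u = Rational(56, 3) (u = Mul(Rational(-1, 3), -56) = Rational(56, 3) ≈ 18.667)
E = -31 (E = Add(3, Mul(-1, Add(-2, Mul(6, 6)))) = Add(3, Mul(-1, Add(-2, 36))) = Add(3, Mul(-1, 34)) = Add(3, -34) = -31)
Function('a')(J) = Mul(Rational(55, 1288), J) (Function('a')(J) = Add(Mul(J, Pow(Rational(56, 3), -1)), Mul(J, Pow(-92, -1))) = Add(Mul(J, Rational(3, 56)), Mul(J, Rational(-1, 92))) = Add(Mul(Rational(3, 56), J), Mul(Rational(-1, 92), J)) = Mul(Rational(55, 1288), J))
Add(39224, Mul(-1, Function('a')(E))) = Add(39224, Mul(-1, Mul(Rational(55, 1288), -31))) = Add(39224, Mul(-1, Rational(-1705, 1288))) = Add(39224, Rational(1705, 1288)) = Rational(50522217, 1288)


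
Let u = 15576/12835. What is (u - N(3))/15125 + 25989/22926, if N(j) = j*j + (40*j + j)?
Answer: 151719507107/134866971250 ≈ 1.1250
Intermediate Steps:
u = 15576/12835 (u = 15576*(1/12835) = 15576/12835 ≈ 1.2136)
N(j) = j² + 41*j
(u - N(3))/15125 + 25989/22926 = (15576/12835 - 3*(41 + 3))/15125 + 25989/22926 = (15576/12835 - 3*44)*(1/15125) + 25989*(1/22926) = (15576/12835 - 1*132)*(1/15125) + 8663/7642 = (15576/12835 - 132)*(1/15125) + 8663/7642 = -1678644/12835*1/15125 + 8663/7642 = -152604/17648125 + 8663/7642 = 151719507107/134866971250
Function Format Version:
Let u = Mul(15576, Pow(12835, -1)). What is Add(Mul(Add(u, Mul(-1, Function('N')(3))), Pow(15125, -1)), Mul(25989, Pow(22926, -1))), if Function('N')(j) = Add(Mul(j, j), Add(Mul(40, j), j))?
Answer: Rational(151719507107, 134866971250) ≈ 1.1250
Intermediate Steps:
u = Rational(15576, 12835) (u = Mul(15576, Rational(1, 12835)) = Rational(15576, 12835) ≈ 1.2136)
Function('N')(j) = Add(Pow(j, 2), Mul(41, j))
Add(Mul(Add(u, Mul(-1, Function('N')(3))), Pow(15125, -1)), Mul(25989, Pow(22926, -1))) = Add(Mul(Add(Rational(15576, 12835), Mul(-1, Mul(3, Add(41, 3)))), Pow(15125, -1)), Mul(25989, Pow(22926, -1))) = Add(Mul(Add(Rational(15576, 12835), Mul(-1, Mul(3, 44))), Rational(1, 15125)), Mul(25989, Rational(1, 22926))) = Add(Mul(Add(Rational(15576, 12835), Mul(-1, 132)), Rational(1, 15125)), Rational(8663, 7642)) = Add(Mul(Add(Rational(15576, 12835), -132), Rational(1, 15125)), Rational(8663, 7642)) = Add(Mul(Rational(-1678644, 12835), Rational(1, 15125)), Rational(8663, 7642)) = Add(Rational(-152604, 17648125), Rational(8663, 7642)) = Rational(151719507107, 134866971250)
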